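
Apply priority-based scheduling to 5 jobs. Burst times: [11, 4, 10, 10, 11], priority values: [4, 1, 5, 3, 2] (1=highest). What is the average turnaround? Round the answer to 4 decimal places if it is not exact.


Sort by priority (ascending = highest first):
Order: [(1, 4), (2, 11), (3, 10), (4, 11), (5, 10)]
Completion times:
  Priority 1, burst=4, C=4
  Priority 2, burst=11, C=15
  Priority 3, burst=10, C=25
  Priority 4, burst=11, C=36
  Priority 5, burst=10, C=46
Average turnaround = 126/5 = 25.2

25.2


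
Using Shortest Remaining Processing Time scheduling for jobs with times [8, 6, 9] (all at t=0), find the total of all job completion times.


Since all jobs arrive at t=0, SRPT equals SPT ordering.
SPT order: [6, 8, 9]
Completion times:
  Job 1: p=6, C=6
  Job 2: p=8, C=14
  Job 3: p=9, C=23
Total completion time = 6 + 14 + 23 = 43

43


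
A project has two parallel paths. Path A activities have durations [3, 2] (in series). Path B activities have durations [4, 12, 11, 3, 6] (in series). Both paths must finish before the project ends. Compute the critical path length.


Path A total = 3 + 2 = 5
Path B total = 4 + 12 + 11 + 3 + 6 = 36
Critical path = longest path = max(5, 36) = 36

36


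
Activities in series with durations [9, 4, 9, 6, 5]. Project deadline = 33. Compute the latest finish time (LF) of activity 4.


LF(activity 4) = deadline - sum of successor durations
Successors: activities 5 through 5 with durations [5]
Sum of successor durations = 5
LF = 33 - 5 = 28

28


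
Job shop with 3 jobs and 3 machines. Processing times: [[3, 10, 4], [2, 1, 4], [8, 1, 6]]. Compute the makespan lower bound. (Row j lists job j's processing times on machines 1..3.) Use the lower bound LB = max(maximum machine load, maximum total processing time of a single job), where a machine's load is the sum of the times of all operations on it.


Machine loads:
  Machine 1: 3 + 2 + 8 = 13
  Machine 2: 10 + 1 + 1 = 12
  Machine 3: 4 + 4 + 6 = 14
Max machine load = 14
Job totals:
  Job 1: 17
  Job 2: 7
  Job 3: 15
Max job total = 17
Lower bound = max(14, 17) = 17

17


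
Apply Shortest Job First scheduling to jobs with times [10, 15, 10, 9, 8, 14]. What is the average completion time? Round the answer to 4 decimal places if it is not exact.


SJF order (ascending): [8, 9, 10, 10, 14, 15]
Completion times:
  Job 1: burst=8, C=8
  Job 2: burst=9, C=17
  Job 3: burst=10, C=27
  Job 4: burst=10, C=37
  Job 5: burst=14, C=51
  Job 6: burst=15, C=66
Average completion = 206/6 = 34.3333

34.3333


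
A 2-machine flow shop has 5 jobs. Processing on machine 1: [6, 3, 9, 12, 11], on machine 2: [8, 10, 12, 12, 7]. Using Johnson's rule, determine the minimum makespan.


Apply Johnson's rule:
  Group 1 (a <= b): [(2, 3, 10), (1, 6, 8), (3, 9, 12), (4, 12, 12)]
  Group 2 (a > b): [(5, 11, 7)]
Optimal job order: [2, 1, 3, 4, 5]
Schedule:
  Job 2: M1 done at 3, M2 done at 13
  Job 1: M1 done at 9, M2 done at 21
  Job 3: M1 done at 18, M2 done at 33
  Job 4: M1 done at 30, M2 done at 45
  Job 5: M1 done at 41, M2 done at 52
Makespan = 52

52


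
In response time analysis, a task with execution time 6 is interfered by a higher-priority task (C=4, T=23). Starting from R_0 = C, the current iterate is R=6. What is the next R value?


R_next = C + ceil(R_prev / T_hp) * C_hp
ceil(6 / 23) = ceil(0.2609) = 1
Interference = 1 * 4 = 4
R_next = 6 + 4 = 10

10


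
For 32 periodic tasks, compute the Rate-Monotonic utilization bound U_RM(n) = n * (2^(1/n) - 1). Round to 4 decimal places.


Compute 2^(1/32) = 1.0218971487
Subtract 1: 1.0218971487 - 1 = 0.0218971487
Multiply by n: 32 * 0.0218971487 = 0.7007087584
Round to 4 dp: 0.7007

0.7007


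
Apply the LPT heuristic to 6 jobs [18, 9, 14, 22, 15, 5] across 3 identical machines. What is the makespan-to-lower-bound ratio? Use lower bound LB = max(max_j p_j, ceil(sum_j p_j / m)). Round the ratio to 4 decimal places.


LPT order: [22, 18, 15, 14, 9, 5]
Machine loads after assignment: [27, 27, 29]
LPT makespan = 29
Lower bound = max(max_job, ceil(total/3)) = max(22, 28) = 28
Ratio = 29 / 28 = 1.0357

1.0357


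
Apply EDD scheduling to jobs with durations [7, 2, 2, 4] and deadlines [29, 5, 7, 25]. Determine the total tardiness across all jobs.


Sort by due date (EDD order): [(2, 5), (2, 7), (4, 25), (7, 29)]
Compute completion times and tardiness:
  Job 1: p=2, d=5, C=2, tardiness=max(0,2-5)=0
  Job 2: p=2, d=7, C=4, tardiness=max(0,4-7)=0
  Job 3: p=4, d=25, C=8, tardiness=max(0,8-25)=0
  Job 4: p=7, d=29, C=15, tardiness=max(0,15-29)=0
Total tardiness = 0

0


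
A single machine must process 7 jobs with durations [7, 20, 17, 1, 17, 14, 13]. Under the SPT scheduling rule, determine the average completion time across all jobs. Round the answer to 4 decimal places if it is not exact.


Sort jobs by processing time (SPT order): [1, 7, 13, 14, 17, 17, 20]
Compute completion times sequentially:
  Job 1: processing = 1, completes at 1
  Job 2: processing = 7, completes at 8
  Job 3: processing = 13, completes at 21
  Job 4: processing = 14, completes at 35
  Job 5: processing = 17, completes at 52
  Job 6: processing = 17, completes at 69
  Job 7: processing = 20, completes at 89
Sum of completion times = 275
Average completion time = 275/7 = 39.2857

39.2857


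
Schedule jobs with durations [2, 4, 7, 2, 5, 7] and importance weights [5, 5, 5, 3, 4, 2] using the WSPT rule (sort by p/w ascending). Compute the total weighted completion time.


Compute p/w ratios and sort ascending (WSPT): [(2, 5), (2, 3), (4, 5), (5, 4), (7, 5), (7, 2)]
Compute weighted completion times:
  Job (p=2,w=5): C=2, w*C=5*2=10
  Job (p=2,w=3): C=4, w*C=3*4=12
  Job (p=4,w=5): C=8, w*C=5*8=40
  Job (p=5,w=4): C=13, w*C=4*13=52
  Job (p=7,w=5): C=20, w*C=5*20=100
  Job (p=7,w=2): C=27, w*C=2*27=54
Total weighted completion time = 268

268


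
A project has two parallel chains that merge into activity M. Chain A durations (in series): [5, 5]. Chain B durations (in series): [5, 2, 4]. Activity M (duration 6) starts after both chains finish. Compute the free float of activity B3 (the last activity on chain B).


ES(B3) = sum of predecessors on chain B = 7
EF(B3) = ES + duration = 7 + 4 = 11
Successor of B3 is M. ES(M) = max(sum(A), sum(B)) = max(10, 11) = 11
Free float = ES(successor) - EF(current) = 11 - 11 = 0

0


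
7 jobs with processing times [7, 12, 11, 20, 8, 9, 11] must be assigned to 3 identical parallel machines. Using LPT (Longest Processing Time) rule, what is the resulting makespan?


Sort jobs in decreasing order (LPT): [20, 12, 11, 11, 9, 8, 7]
Assign each job to the least loaded machine:
  Machine 1: jobs [20, 8], load = 28
  Machine 2: jobs [12, 9, 7], load = 28
  Machine 3: jobs [11, 11], load = 22
Makespan = max load = 28

28


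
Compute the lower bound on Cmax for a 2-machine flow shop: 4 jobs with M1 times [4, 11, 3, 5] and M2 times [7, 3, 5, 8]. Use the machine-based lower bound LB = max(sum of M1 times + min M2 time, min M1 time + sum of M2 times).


LB1 = sum(M1 times) + min(M2 times) = 23 + 3 = 26
LB2 = min(M1 times) + sum(M2 times) = 3 + 23 = 26
Lower bound = max(LB1, LB2) = max(26, 26) = 26

26


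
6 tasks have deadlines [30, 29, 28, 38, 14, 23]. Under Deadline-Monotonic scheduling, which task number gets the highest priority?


Sort tasks by relative deadline (ascending):
  Task 5: deadline = 14
  Task 6: deadline = 23
  Task 3: deadline = 28
  Task 2: deadline = 29
  Task 1: deadline = 30
  Task 4: deadline = 38
Priority order (highest first): [5, 6, 3, 2, 1, 4]
Highest priority task = 5

5


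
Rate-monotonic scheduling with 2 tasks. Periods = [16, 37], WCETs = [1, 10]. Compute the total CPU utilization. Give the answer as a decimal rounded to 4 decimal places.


Compute individual utilizations (exact fractions):
  Task 1: C/T = 1/16 (approx. 0.0625)
  Task 2: C/T = 10/37 (approx. 0.2703)
Total utilization U = 1/16 + 10/37 = 197/592
Rounded to 4 decimal places: U = 0.3328
RM (Liu & Layland) bound for 2 tasks = 0.828427; compare with U = 197/592 (approx. 0.332770)
U <= bound, so schedulable by RM sufficient condition.

0.3328


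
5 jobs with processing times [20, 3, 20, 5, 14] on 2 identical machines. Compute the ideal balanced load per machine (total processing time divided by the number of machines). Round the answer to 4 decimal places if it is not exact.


Total processing time = 20 + 3 + 20 + 5 + 14 = 62
Number of machines = 2
Ideal balanced load = 62 / 2 = 31.0

31.0


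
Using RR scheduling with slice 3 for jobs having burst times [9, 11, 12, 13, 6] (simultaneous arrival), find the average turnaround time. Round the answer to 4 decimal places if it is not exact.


Time quantum = 3
Execution trace:
  J1 runs 3 units, time = 3
  J2 runs 3 units, time = 6
  J3 runs 3 units, time = 9
  J4 runs 3 units, time = 12
  J5 runs 3 units, time = 15
  J1 runs 3 units, time = 18
  J2 runs 3 units, time = 21
  J3 runs 3 units, time = 24
  J4 runs 3 units, time = 27
  J5 runs 3 units, time = 30
  J1 runs 3 units, time = 33
  J2 runs 3 units, time = 36
  J3 runs 3 units, time = 39
  J4 runs 3 units, time = 42
  J2 runs 2 units, time = 44
  J3 runs 3 units, time = 47
  J4 runs 3 units, time = 50
  J4 runs 1 units, time = 51
Finish times: [33, 44, 47, 51, 30]
Average turnaround = 205/5 = 41.0

41.0


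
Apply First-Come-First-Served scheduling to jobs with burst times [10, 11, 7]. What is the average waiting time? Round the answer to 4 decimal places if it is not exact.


FCFS order (as given): [10, 11, 7]
Waiting times:
  Job 1: wait = 0
  Job 2: wait = 10
  Job 3: wait = 21
Sum of waiting times = 31
Average waiting time = 31/3 = 10.3333

10.3333


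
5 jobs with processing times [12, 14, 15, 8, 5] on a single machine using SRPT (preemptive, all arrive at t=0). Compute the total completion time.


Since all jobs arrive at t=0, SRPT equals SPT ordering.
SPT order: [5, 8, 12, 14, 15]
Completion times:
  Job 1: p=5, C=5
  Job 2: p=8, C=13
  Job 3: p=12, C=25
  Job 4: p=14, C=39
  Job 5: p=15, C=54
Total completion time = 5 + 13 + 25 + 39 + 54 = 136

136


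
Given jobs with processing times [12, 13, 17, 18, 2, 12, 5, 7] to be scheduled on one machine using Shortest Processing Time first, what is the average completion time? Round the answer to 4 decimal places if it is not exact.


Sort jobs by processing time (SPT order): [2, 5, 7, 12, 12, 13, 17, 18]
Compute completion times sequentially:
  Job 1: processing = 2, completes at 2
  Job 2: processing = 5, completes at 7
  Job 3: processing = 7, completes at 14
  Job 4: processing = 12, completes at 26
  Job 5: processing = 12, completes at 38
  Job 6: processing = 13, completes at 51
  Job 7: processing = 17, completes at 68
  Job 8: processing = 18, completes at 86
Sum of completion times = 292
Average completion time = 292/8 = 36.5

36.5


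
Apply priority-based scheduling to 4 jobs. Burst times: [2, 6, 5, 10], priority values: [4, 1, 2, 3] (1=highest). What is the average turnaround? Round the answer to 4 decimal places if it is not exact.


Sort by priority (ascending = highest first):
Order: [(1, 6), (2, 5), (3, 10), (4, 2)]
Completion times:
  Priority 1, burst=6, C=6
  Priority 2, burst=5, C=11
  Priority 3, burst=10, C=21
  Priority 4, burst=2, C=23
Average turnaround = 61/4 = 15.25

15.25


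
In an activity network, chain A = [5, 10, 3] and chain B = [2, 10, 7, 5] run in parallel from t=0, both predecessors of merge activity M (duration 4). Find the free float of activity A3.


ES(A3) = sum of predecessors on chain A = 15
EF(A3) = ES + duration = 15 + 3 = 18
Successor of A3 is M. ES(M) = max(sum(A), sum(B)) = max(18, 24) = 24
Free float = ES(successor) - EF(current) = 24 - 18 = 6

6


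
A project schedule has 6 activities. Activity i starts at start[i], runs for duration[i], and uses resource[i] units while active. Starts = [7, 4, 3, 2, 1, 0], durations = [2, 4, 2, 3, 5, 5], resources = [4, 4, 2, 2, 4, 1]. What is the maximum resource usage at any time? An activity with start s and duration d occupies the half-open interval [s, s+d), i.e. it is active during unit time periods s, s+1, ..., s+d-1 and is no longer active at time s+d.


Each activity i is active on [start_i, start_i + duration_i).
Compute total resource usage per time slot:
  t=0: active resources = [1], total = 1
  t=1: active resources = [4, 1], total = 5
  t=2: active resources = [2, 4, 1], total = 7
  t=3: active resources = [2, 2, 4, 1], total = 9
  t=4: active resources = [4, 2, 2, 4, 1], total = 13
  t=5: active resources = [4, 4], total = 8
  t=6: active resources = [4], total = 4
  t=7: active resources = [4, 4], total = 8
  t=8: active resources = [4], total = 4
Peak resource demand = 13

13


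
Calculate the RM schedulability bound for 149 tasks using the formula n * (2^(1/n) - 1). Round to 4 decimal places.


Compute 2^(1/149) = 1.0046628318
Subtract 1: 1.0046628318 - 1 = 0.0046628318
Multiply by n: 149 * 0.0046628318 = 0.6947619382
Round to 4 dp: 0.6948

0.6948


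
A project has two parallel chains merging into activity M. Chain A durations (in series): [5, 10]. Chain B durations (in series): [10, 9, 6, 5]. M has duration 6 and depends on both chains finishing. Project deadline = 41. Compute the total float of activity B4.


Forward pass: ES(B4) = sum of predecessors on chain B = 25
EF = ES + duration = 25 + 5 = 30
Backward pass: LF(M) = deadline = 41; LS(M) = 41 - 6 = 35
LF(B4) = LS(M) - sum(successors on chain B) = 35 - 0 = 35
LS = LF - duration = 35 - 5 = 30
Total float = LS - ES = 30 - 25 = 5

5


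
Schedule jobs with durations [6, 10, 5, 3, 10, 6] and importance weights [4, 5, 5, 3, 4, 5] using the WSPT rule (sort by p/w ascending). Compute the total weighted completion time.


Compute p/w ratios and sort ascending (WSPT): [(5, 5), (3, 3), (6, 5), (6, 4), (10, 5), (10, 4)]
Compute weighted completion times:
  Job (p=5,w=5): C=5, w*C=5*5=25
  Job (p=3,w=3): C=8, w*C=3*8=24
  Job (p=6,w=5): C=14, w*C=5*14=70
  Job (p=6,w=4): C=20, w*C=4*20=80
  Job (p=10,w=5): C=30, w*C=5*30=150
  Job (p=10,w=4): C=40, w*C=4*40=160
Total weighted completion time = 509

509


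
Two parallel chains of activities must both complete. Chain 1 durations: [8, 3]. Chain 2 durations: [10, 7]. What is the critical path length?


Path A total = 8 + 3 = 11
Path B total = 10 + 7 = 17
Critical path = longest path = max(11, 17) = 17

17


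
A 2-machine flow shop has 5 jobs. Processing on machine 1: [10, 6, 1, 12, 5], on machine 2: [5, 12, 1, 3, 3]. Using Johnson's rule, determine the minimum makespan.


Apply Johnson's rule:
  Group 1 (a <= b): [(3, 1, 1), (2, 6, 12)]
  Group 2 (a > b): [(1, 10, 5), (4, 12, 3), (5, 5, 3)]
Optimal job order: [3, 2, 1, 4, 5]
Schedule:
  Job 3: M1 done at 1, M2 done at 2
  Job 2: M1 done at 7, M2 done at 19
  Job 1: M1 done at 17, M2 done at 24
  Job 4: M1 done at 29, M2 done at 32
  Job 5: M1 done at 34, M2 done at 37
Makespan = 37

37


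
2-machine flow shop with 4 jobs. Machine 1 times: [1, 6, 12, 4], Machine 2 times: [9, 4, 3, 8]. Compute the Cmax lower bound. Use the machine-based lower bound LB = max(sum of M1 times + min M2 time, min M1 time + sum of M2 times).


LB1 = sum(M1 times) + min(M2 times) = 23 + 3 = 26
LB2 = min(M1 times) + sum(M2 times) = 1 + 24 = 25
Lower bound = max(LB1, LB2) = max(26, 25) = 26

26


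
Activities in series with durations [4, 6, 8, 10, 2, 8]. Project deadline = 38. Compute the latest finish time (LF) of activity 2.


LF(activity 2) = deadline - sum of successor durations
Successors: activities 3 through 6 with durations [8, 10, 2, 8]
Sum of successor durations = 28
LF = 38 - 28 = 10

10


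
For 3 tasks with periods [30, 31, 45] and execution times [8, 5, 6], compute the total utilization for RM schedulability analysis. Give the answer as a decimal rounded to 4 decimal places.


Compute individual utilizations (exact fractions):
  Task 1: C/T = 8/30 = 4/15 (approx. 0.2667)
  Task 2: C/T = 5/31 (approx. 0.1613)
  Task 3: C/T = 6/45 = 2/15 (approx. 0.1333)
Total utilization U = 4/15 + 5/31 + 2/15 = 87/155
Rounded to 4 decimal places: U = 0.5613
RM (Liu & Layland) bound for 3 tasks = 0.779763; compare with U = 87/155 (approx. 0.561290)
U <= bound, so schedulable by RM sufficient condition.

0.5613


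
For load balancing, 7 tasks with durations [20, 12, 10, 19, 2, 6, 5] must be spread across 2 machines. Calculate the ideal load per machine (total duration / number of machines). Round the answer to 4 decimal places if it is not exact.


Total processing time = 20 + 12 + 10 + 19 + 2 + 6 + 5 = 74
Number of machines = 2
Ideal balanced load = 74 / 2 = 37.0

37.0


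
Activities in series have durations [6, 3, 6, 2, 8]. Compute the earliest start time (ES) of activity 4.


Activity 4 starts after activities 1 through 3 complete.
Predecessor durations: [6, 3, 6]
ES = 6 + 3 + 6 = 15

15


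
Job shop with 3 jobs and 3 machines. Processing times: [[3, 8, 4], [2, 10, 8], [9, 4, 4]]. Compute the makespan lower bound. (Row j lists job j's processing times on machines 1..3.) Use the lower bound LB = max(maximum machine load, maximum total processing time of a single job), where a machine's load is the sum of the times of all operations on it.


Machine loads:
  Machine 1: 3 + 2 + 9 = 14
  Machine 2: 8 + 10 + 4 = 22
  Machine 3: 4 + 8 + 4 = 16
Max machine load = 22
Job totals:
  Job 1: 15
  Job 2: 20
  Job 3: 17
Max job total = 20
Lower bound = max(22, 20) = 22

22


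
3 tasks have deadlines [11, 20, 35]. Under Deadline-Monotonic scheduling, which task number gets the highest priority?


Sort tasks by relative deadline (ascending):
  Task 1: deadline = 11
  Task 2: deadline = 20
  Task 3: deadline = 35
Priority order (highest first): [1, 2, 3]
Highest priority task = 1

1


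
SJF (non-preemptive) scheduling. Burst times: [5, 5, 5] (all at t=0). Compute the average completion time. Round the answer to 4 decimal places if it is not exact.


SJF order (ascending): [5, 5, 5]
Completion times:
  Job 1: burst=5, C=5
  Job 2: burst=5, C=10
  Job 3: burst=5, C=15
Average completion = 30/3 = 10.0

10.0


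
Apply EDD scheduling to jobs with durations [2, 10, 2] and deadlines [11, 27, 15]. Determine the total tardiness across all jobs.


Sort by due date (EDD order): [(2, 11), (2, 15), (10, 27)]
Compute completion times and tardiness:
  Job 1: p=2, d=11, C=2, tardiness=max(0,2-11)=0
  Job 2: p=2, d=15, C=4, tardiness=max(0,4-15)=0
  Job 3: p=10, d=27, C=14, tardiness=max(0,14-27)=0
Total tardiness = 0

0


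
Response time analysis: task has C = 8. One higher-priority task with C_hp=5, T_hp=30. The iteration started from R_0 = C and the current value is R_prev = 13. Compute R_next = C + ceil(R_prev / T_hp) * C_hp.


R_next = C + ceil(R_prev / T_hp) * C_hp
ceil(13 / 30) = ceil(0.4333) = 1
Interference = 1 * 5 = 5
R_next = 8 + 5 = 13
R_next = R_prev, so the iteration has converged (response time = 13).

13


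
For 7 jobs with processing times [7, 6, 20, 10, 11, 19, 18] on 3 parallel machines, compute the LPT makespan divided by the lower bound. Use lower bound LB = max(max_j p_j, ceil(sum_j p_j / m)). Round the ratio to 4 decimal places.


LPT order: [20, 19, 18, 11, 10, 7, 6]
Machine loads after assignment: [33, 29, 29]
LPT makespan = 33
Lower bound = max(max_job, ceil(total/3)) = max(20, 31) = 31
Ratio = 33 / 31 = 1.0645

1.0645


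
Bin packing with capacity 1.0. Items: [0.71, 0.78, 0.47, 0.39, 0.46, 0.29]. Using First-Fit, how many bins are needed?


Place items sequentially using First-Fit:
  Item 0.71 -> new Bin 1
  Item 0.78 -> new Bin 2
  Item 0.47 -> new Bin 3
  Item 0.39 -> Bin 3 (now 0.86)
  Item 0.46 -> new Bin 4
  Item 0.29 -> Bin 1 (now 1.0)
Total bins used = 4

4


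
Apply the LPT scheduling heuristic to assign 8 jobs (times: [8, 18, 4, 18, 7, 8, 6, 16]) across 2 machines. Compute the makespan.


Sort jobs in decreasing order (LPT): [18, 18, 16, 8, 8, 7, 6, 4]
Assign each job to the least loaded machine:
  Machine 1: jobs [18, 16, 7], load = 41
  Machine 2: jobs [18, 8, 8, 6, 4], load = 44
Makespan = max load = 44

44


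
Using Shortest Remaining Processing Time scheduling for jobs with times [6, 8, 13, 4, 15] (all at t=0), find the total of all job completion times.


Since all jobs arrive at t=0, SRPT equals SPT ordering.
SPT order: [4, 6, 8, 13, 15]
Completion times:
  Job 1: p=4, C=4
  Job 2: p=6, C=10
  Job 3: p=8, C=18
  Job 4: p=13, C=31
  Job 5: p=15, C=46
Total completion time = 4 + 10 + 18 + 31 + 46 = 109

109


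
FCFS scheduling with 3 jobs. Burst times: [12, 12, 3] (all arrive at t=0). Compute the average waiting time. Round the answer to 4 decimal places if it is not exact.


FCFS order (as given): [12, 12, 3]
Waiting times:
  Job 1: wait = 0
  Job 2: wait = 12
  Job 3: wait = 24
Sum of waiting times = 36
Average waiting time = 36/3 = 12.0

12.0


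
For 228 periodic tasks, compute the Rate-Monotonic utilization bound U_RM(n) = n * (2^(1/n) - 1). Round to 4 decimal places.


Compute 2^(1/228) = 1.0030447451
Subtract 1: 1.0030447451 - 1 = 0.0030447451
Multiply by n: 228 * 0.0030447451 = 0.6942018828
Round to 4 dp: 0.6942

0.6942


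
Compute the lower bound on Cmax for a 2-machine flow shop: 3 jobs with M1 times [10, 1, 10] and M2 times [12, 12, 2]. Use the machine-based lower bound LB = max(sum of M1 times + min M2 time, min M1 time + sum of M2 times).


LB1 = sum(M1 times) + min(M2 times) = 21 + 2 = 23
LB2 = min(M1 times) + sum(M2 times) = 1 + 26 = 27
Lower bound = max(LB1, LB2) = max(23, 27) = 27

27


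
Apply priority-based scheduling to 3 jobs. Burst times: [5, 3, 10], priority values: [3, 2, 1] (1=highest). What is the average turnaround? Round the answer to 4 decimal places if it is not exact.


Sort by priority (ascending = highest first):
Order: [(1, 10), (2, 3), (3, 5)]
Completion times:
  Priority 1, burst=10, C=10
  Priority 2, burst=3, C=13
  Priority 3, burst=5, C=18
Average turnaround = 41/3 = 13.6667

13.6667


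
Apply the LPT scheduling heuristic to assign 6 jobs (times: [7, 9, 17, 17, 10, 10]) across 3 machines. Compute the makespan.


Sort jobs in decreasing order (LPT): [17, 17, 10, 10, 9, 7]
Assign each job to the least loaded machine:
  Machine 1: jobs [17, 9], load = 26
  Machine 2: jobs [17, 7], load = 24
  Machine 3: jobs [10, 10], load = 20
Makespan = max load = 26

26


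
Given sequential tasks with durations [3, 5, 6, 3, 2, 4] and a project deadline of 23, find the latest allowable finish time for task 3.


LF(activity 3) = deadline - sum of successor durations
Successors: activities 4 through 6 with durations [3, 2, 4]
Sum of successor durations = 9
LF = 23 - 9 = 14

14


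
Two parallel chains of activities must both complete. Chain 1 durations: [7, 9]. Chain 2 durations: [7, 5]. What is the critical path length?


Path A total = 7 + 9 = 16
Path B total = 7 + 5 = 12
Critical path = longest path = max(16, 12) = 16

16


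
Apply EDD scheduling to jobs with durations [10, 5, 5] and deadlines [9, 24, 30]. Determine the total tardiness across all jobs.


Sort by due date (EDD order): [(10, 9), (5, 24), (5, 30)]
Compute completion times and tardiness:
  Job 1: p=10, d=9, C=10, tardiness=max(0,10-9)=1
  Job 2: p=5, d=24, C=15, tardiness=max(0,15-24)=0
  Job 3: p=5, d=30, C=20, tardiness=max(0,20-30)=0
Total tardiness = 1

1


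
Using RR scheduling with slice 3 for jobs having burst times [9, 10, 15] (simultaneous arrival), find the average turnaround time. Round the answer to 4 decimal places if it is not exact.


Time quantum = 3
Execution trace:
  J1 runs 3 units, time = 3
  J2 runs 3 units, time = 6
  J3 runs 3 units, time = 9
  J1 runs 3 units, time = 12
  J2 runs 3 units, time = 15
  J3 runs 3 units, time = 18
  J1 runs 3 units, time = 21
  J2 runs 3 units, time = 24
  J3 runs 3 units, time = 27
  J2 runs 1 units, time = 28
  J3 runs 3 units, time = 31
  J3 runs 3 units, time = 34
Finish times: [21, 28, 34]
Average turnaround = 83/3 = 27.6667

27.6667


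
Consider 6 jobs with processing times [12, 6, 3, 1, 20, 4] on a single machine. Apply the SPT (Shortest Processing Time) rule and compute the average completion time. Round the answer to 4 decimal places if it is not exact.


Sort jobs by processing time (SPT order): [1, 3, 4, 6, 12, 20]
Compute completion times sequentially:
  Job 1: processing = 1, completes at 1
  Job 2: processing = 3, completes at 4
  Job 3: processing = 4, completes at 8
  Job 4: processing = 6, completes at 14
  Job 5: processing = 12, completes at 26
  Job 6: processing = 20, completes at 46
Sum of completion times = 99
Average completion time = 99/6 = 16.5

16.5


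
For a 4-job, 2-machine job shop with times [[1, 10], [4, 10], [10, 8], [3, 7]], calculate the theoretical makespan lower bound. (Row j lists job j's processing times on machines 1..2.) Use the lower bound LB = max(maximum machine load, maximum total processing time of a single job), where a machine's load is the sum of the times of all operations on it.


Machine loads:
  Machine 1: 1 + 4 + 10 + 3 = 18
  Machine 2: 10 + 10 + 8 + 7 = 35
Max machine load = 35
Job totals:
  Job 1: 11
  Job 2: 14
  Job 3: 18
  Job 4: 10
Max job total = 18
Lower bound = max(35, 18) = 35

35


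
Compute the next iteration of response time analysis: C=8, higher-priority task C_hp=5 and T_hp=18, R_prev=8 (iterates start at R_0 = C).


R_next = C + ceil(R_prev / T_hp) * C_hp
ceil(8 / 18) = ceil(0.4444) = 1
Interference = 1 * 5 = 5
R_next = 8 + 5 = 13

13


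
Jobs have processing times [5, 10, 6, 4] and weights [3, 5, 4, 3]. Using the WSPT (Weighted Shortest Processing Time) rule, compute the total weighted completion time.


Compute p/w ratios and sort ascending (WSPT): [(4, 3), (6, 4), (5, 3), (10, 5)]
Compute weighted completion times:
  Job (p=4,w=3): C=4, w*C=3*4=12
  Job (p=6,w=4): C=10, w*C=4*10=40
  Job (p=5,w=3): C=15, w*C=3*15=45
  Job (p=10,w=5): C=25, w*C=5*25=125
Total weighted completion time = 222

222


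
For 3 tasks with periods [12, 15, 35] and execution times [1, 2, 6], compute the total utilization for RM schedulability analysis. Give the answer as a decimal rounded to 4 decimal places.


Compute individual utilizations (exact fractions):
  Task 1: C/T = 1/12 (approx. 0.0833)
  Task 2: C/T = 2/15 (approx. 0.1333)
  Task 3: C/T = 6/35 (approx. 0.1714)
Total utilization U = 1/12 + 2/15 + 6/35 = 163/420
Rounded to 4 decimal places: U = 0.3881
RM (Liu & Layland) bound for 3 tasks = 0.779763; compare with U = 163/420 (approx. 0.388095)
U <= bound, so schedulable by RM sufficient condition.

0.3881


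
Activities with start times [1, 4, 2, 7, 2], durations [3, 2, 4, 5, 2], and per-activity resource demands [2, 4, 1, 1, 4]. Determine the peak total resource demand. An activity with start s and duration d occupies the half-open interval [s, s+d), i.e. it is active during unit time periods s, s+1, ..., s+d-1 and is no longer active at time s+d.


Each activity i is active on [start_i, start_i + duration_i).
Compute total resource usage per time slot:
  t=0: active resources = [], total = 0
  t=1: active resources = [2], total = 2
  t=2: active resources = [2, 1, 4], total = 7
  t=3: active resources = [2, 1, 4], total = 7
  t=4: active resources = [4, 1], total = 5
  t=5: active resources = [4, 1], total = 5
  t=6: active resources = [], total = 0
  t=7: active resources = [1], total = 1
  t=8: active resources = [1], total = 1
  t=9: active resources = [1], total = 1
  t=10: active resources = [1], total = 1
  t=11: active resources = [1], total = 1
Peak resource demand = 7

7


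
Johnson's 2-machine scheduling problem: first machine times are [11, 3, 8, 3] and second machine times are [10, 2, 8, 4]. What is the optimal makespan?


Apply Johnson's rule:
  Group 1 (a <= b): [(4, 3, 4), (3, 8, 8)]
  Group 2 (a > b): [(1, 11, 10), (2, 3, 2)]
Optimal job order: [4, 3, 1, 2]
Schedule:
  Job 4: M1 done at 3, M2 done at 7
  Job 3: M1 done at 11, M2 done at 19
  Job 1: M1 done at 22, M2 done at 32
  Job 2: M1 done at 25, M2 done at 34
Makespan = 34

34


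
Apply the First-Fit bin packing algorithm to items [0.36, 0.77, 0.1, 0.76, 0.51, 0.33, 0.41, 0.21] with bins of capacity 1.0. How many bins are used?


Place items sequentially using First-Fit:
  Item 0.36 -> new Bin 1
  Item 0.77 -> new Bin 2
  Item 0.1 -> Bin 1 (now 0.46)
  Item 0.76 -> new Bin 3
  Item 0.51 -> Bin 1 (now 0.97)
  Item 0.33 -> new Bin 4
  Item 0.41 -> Bin 4 (now 0.74)
  Item 0.21 -> Bin 2 (now 0.98)
Total bins used = 4

4


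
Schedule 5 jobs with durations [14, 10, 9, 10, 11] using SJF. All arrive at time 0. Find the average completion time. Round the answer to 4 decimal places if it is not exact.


SJF order (ascending): [9, 10, 10, 11, 14]
Completion times:
  Job 1: burst=9, C=9
  Job 2: burst=10, C=19
  Job 3: burst=10, C=29
  Job 4: burst=11, C=40
  Job 5: burst=14, C=54
Average completion = 151/5 = 30.2

30.2


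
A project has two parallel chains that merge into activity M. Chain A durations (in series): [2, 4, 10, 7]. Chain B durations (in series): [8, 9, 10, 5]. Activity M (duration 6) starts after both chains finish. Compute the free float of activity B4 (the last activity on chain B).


ES(B4) = sum of predecessors on chain B = 27
EF(B4) = ES + duration = 27 + 5 = 32
Successor of B4 is M. ES(M) = max(sum(A), sum(B)) = max(23, 32) = 32
Free float = ES(successor) - EF(current) = 32 - 32 = 0

0


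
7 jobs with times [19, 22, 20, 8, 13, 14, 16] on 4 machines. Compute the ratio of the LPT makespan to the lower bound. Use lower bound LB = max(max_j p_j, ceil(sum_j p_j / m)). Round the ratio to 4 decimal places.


LPT order: [22, 20, 19, 16, 14, 13, 8]
Machine loads after assignment: [22, 28, 32, 30]
LPT makespan = 32
Lower bound = max(max_job, ceil(total/4)) = max(22, 28) = 28
Ratio = 32 / 28 = 1.1429

1.1429


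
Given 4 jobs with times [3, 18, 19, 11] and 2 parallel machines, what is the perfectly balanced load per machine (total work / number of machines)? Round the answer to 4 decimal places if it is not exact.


Total processing time = 3 + 18 + 19 + 11 = 51
Number of machines = 2
Ideal balanced load = 51 / 2 = 25.5

25.5


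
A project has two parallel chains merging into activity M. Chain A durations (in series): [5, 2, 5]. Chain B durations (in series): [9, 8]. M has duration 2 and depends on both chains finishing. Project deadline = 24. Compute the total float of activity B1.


Forward pass: ES(B1) = sum of predecessors on chain B = 0
EF = ES + duration = 0 + 9 = 9
Backward pass: LF(M) = deadline = 24; LS(M) = 24 - 2 = 22
LF(B1) = LS(M) - sum(successors on chain B) = 22 - 8 = 14
LS = LF - duration = 14 - 9 = 5
Total float = LS - ES = 5 - 0 = 5

5


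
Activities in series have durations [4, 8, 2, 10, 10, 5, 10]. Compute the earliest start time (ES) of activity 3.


Activity 3 starts after activities 1 through 2 complete.
Predecessor durations: [4, 8]
ES = 4 + 8 = 12

12


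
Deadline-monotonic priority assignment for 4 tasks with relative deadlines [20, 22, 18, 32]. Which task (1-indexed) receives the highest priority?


Sort tasks by relative deadline (ascending):
  Task 3: deadline = 18
  Task 1: deadline = 20
  Task 2: deadline = 22
  Task 4: deadline = 32
Priority order (highest first): [3, 1, 2, 4]
Highest priority task = 3

3


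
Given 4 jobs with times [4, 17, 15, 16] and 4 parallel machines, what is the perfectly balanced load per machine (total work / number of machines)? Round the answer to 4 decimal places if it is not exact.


Total processing time = 4 + 17 + 15 + 16 = 52
Number of machines = 4
Ideal balanced load = 52 / 4 = 13.0

13.0


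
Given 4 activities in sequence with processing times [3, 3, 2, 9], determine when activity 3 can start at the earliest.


Activity 3 starts after activities 1 through 2 complete.
Predecessor durations: [3, 3]
ES = 3 + 3 = 6

6


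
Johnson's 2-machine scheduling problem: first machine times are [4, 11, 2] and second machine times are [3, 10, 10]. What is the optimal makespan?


Apply Johnson's rule:
  Group 1 (a <= b): [(3, 2, 10)]
  Group 2 (a > b): [(2, 11, 10), (1, 4, 3)]
Optimal job order: [3, 2, 1]
Schedule:
  Job 3: M1 done at 2, M2 done at 12
  Job 2: M1 done at 13, M2 done at 23
  Job 1: M1 done at 17, M2 done at 26
Makespan = 26

26


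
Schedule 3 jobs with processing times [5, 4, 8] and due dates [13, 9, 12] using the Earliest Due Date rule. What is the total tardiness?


Sort by due date (EDD order): [(4, 9), (8, 12), (5, 13)]
Compute completion times and tardiness:
  Job 1: p=4, d=9, C=4, tardiness=max(0,4-9)=0
  Job 2: p=8, d=12, C=12, tardiness=max(0,12-12)=0
  Job 3: p=5, d=13, C=17, tardiness=max(0,17-13)=4
Total tardiness = 4

4


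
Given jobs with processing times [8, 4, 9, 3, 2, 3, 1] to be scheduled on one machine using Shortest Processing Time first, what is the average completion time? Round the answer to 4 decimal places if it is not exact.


Sort jobs by processing time (SPT order): [1, 2, 3, 3, 4, 8, 9]
Compute completion times sequentially:
  Job 1: processing = 1, completes at 1
  Job 2: processing = 2, completes at 3
  Job 3: processing = 3, completes at 6
  Job 4: processing = 3, completes at 9
  Job 5: processing = 4, completes at 13
  Job 6: processing = 8, completes at 21
  Job 7: processing = 9, completes at 30
Sum of completion times = 83
Average completion time = 83/7 = 11.8571

11.8571


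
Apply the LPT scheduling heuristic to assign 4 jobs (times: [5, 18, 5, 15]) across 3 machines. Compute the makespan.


Sort jobs in decreasing order (LPT): [18, 15, 5, 5]
Assign each job to the least loaded machine:
  Machine 1: jobs [18], load = 18
  Machine 2: jobs [15], load = 15
  Machine 3: jobs [5, 5], load = 10
Makespan = max load = 18

18


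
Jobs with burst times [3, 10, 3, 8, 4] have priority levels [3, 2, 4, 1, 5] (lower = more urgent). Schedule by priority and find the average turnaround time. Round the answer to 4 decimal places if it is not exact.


Sort by priority (ascending = highest first):
Order: [(1, 8), (2, 10), (3, 3), (4, 3), (5, 4)]
Completion times:
  Priority 1, burst=8, C=8
  Priority 2, burst=10, C=18
  Priority 3, burst=3, C=21
  Priority 4, burst=3, C=24
  Priority 5, burst=4, C=28
Average turnaround = 99/5 = 19.8

19.8


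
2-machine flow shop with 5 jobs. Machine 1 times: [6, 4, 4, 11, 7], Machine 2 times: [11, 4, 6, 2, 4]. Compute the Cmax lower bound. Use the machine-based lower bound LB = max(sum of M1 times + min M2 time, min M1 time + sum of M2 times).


LB1 = sum(M1 times) + min(M2 times) = 32 + 2 = 34
LB2 = min(M1 times) + sum(M2 times) = 4 + 27 = 31
Lower bound = max(LB1, LB2) = max(34, 31) = 34

34


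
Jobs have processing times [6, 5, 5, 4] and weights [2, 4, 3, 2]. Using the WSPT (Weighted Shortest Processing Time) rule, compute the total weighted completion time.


Compute p/w ratios and sort ascending (WSPT): [(5, 4), (5, 3), (4, 2), (6, 2)]
Compute weighted completion times:
  Job (p=5,w=4): C=5, w*C=4*5=20
  Job (p=5,w=3): C=10, w*C=3*10=30
  Job (p=4,w=2): C=14, w*C=2*14=28
  Job (p=6,w=2): C=20, w*C=2*20=40
Total weighted completion time = 118

118


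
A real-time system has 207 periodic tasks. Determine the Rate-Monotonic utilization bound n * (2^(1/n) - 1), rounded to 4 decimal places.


Compute 2^(1/207) = 1.0033541497
Subtract 1: 1.0033541497 - 1 = 0.0033541497
Multiply by n: 207 * 0.0033541497 = 0.6943089879
Round to 4 dp: 0.6943

0.6943


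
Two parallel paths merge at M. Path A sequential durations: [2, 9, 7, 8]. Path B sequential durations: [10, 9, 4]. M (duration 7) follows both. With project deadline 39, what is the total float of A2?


Forward pass: ES(A2) = sum of predecessors on chain A = 2
EF = ES + duration = 2 + 9 = 11
Backward pass: LF(M) = deadline = 39; LS(M) = 39 - 7 = 32
LF(A2) = LS(M) - sum(successors on chain A) = 32 - 15 = 17
LS = LF - duration = 17 - 9 = 8
Total float = LS - ES = 8 - 2 = 6

6


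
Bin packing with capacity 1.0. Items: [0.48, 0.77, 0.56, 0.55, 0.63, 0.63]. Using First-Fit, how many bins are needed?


Place items sequentially using First-Fit:
  Item 0.48 -> new Bin 1
  Item 0.77 -> new Bin 2
  Item 0.56 -> new Bin 3
  Item 0.55 -> new Bin 4
  Item 0.63 -> new Bin 5
  Item 0.63 -> new Bin 6
Total bins used = 6

6


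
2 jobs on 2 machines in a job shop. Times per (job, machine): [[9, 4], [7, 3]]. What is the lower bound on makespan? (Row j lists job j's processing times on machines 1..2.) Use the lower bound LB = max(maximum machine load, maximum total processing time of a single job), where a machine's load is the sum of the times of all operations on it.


Machine loads:
  Machine 1: 9 + 7 = 16
  Machine 2: 4 + 3 = 7
Max machine load = 16
Job totals:
  Job 1: 13
  Job 2: 10
Max job total = 13
Lower bound = max(16, 13) = 16

16


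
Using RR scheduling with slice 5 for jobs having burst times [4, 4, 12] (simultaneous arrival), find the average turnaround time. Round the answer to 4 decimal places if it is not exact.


Time quantum = 5
Execution trace:
  J1 runs 4 units, time = 4
  J2 runs 4 units, time = 8
  J3 runs 5 units, time = 13
  J3 runs 5 units, time = 18
  J3 runs 2 units, time = 20
Finish times: [4, 8, 20]
Average turnaround = 32/3 = 10.6667

10.6667


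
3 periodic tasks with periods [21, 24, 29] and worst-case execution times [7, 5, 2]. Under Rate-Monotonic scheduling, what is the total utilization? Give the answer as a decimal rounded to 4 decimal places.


Compute individual utilizations (exact fractions):
  Task 1: C/T = 7/21 = 1/3 (approx. 0.3333)
  Task 2: C/T = 5/24 (approx. 0.2083)
  Task 3: C/T = 2/29 (approx. 0.069)
Total utilization U = 1/3 + 5/24 + 2/29 = 425/696
Rounded to 4 decimal places: U = 0.6106
RM (Liu & Layland) bound for 3 tasks = 0.779763; compare with U = 425/696 (approx. 0.610632)
U <= bound, so schedulable by RM sufficient condition.

0.6106


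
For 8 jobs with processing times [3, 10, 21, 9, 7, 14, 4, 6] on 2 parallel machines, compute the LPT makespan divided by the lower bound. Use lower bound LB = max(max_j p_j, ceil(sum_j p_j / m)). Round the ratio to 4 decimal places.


LPT order: [21, 14, 10, 9, 7, 6, 4, 3]
Machine loads after assignment: [36, 38]
LPT makespan = 38
Lower bound = max(max_job, ceil(total/2)) = max(21, 37) = 37
Ratio = 38 / 37 = 1.027

1.027


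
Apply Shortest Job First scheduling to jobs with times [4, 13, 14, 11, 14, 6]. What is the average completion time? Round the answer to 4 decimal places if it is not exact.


SJF order (ascending): [4, 6, 11, 13, 14, 14]
Completion times:
  Job 1: burst=4, C=4
  Job 2: burst=6, C=10
  Job 3: burst=11, C=21
  Job 4: burst=13, C=34
  Job 5: burst=14, C=48
  Job 6: burst=14, C=62
Average completion = 179/6 = 29.8333

29.8333


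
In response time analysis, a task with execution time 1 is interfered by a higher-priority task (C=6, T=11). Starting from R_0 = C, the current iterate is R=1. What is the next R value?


R_next = C + ceil(R_prev / T_hp) * C_hp
ceil(1 / 11) = ceil(0.0909) = 1
Interference = 1 * 6 = 6
R_next = 1 + 6 = 7

7


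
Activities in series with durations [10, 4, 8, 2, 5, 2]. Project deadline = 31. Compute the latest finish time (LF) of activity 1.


LF(activity 1) = deadline - sum of successor durations
Successors: activities 2 through 6 with durations [4, 8, 2, 5, 2]
Sum of successor durations = 21
LF = 31 - 21 = 10

10


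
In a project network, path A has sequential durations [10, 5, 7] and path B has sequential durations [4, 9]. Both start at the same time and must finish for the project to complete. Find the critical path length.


Path A total = 10 + 5 + 7 = 22
Path B total = 4 + 9 = 13
Critical path = longest path = max(22, 13) = 22

22


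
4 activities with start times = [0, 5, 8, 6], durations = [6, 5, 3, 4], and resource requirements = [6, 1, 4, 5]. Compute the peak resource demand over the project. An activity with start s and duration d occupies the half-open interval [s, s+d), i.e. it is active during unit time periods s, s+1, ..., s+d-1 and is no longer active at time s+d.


Each activity i is active on [start_i, start_i + duration_i).
Compute total resource usage per time slot:
  t=0: active resources = [6], total = 6
  t=1: active resources = [6], total = 6
  t=2: active resources = [6], total = 6
  t=3: active resources = [6], total = 6
  t=4: active resources = [6], total = 6
  t=5: active resources = [6, 1], total = 7
  t=6: active resources = [1, 5], total = 6
  t=7: active resources = [1, 5], total = 6
  t=8: active resources = [1, 4, 5], total = 10
  t=9: active resources = [1, 4, 5], total = 10
  t=10: active resources = [4], total = 4
Peak resource demand = 10

10
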